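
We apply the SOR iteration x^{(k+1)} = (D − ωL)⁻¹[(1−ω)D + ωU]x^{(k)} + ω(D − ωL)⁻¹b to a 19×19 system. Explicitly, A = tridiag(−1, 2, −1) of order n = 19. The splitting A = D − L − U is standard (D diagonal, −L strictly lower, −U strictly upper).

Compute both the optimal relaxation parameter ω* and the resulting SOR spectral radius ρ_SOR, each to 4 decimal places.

ω* = 1.7295, ρ_SOR = 0.7295

ρ_J = max_k |cos(kπ/20)| = cos(π/20) = 0.9877
1 − cos²(π/20) = sin²(π/20) ⇒ √(1−ρ_J²) = sin(π/20) = 0.15643.
So ω* = 2/1.15643 = 1.7295 (Young).
[ρ_SOR] ω* − 1 = 0.7295.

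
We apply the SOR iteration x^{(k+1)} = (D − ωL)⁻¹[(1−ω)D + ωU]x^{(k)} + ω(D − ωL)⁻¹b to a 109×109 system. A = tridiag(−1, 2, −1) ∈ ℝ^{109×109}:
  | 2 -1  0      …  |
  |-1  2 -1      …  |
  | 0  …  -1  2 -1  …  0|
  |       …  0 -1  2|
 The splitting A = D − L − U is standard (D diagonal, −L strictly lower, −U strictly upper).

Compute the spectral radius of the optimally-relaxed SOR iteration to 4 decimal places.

[ρ_J] n=109: ρ(B_J) = cos(π/(n+1)) = cos(π/110) = 0.9996.
√(1 − cos²(π/110)) = sin(π/110) ≈ 0.02856.
ω* = 2/(1 + 0.02856) = 2/1.02856 = 1.9445.
At ω = 1.9445 every |λ(B_ω)| = ω−1, so ρ_SOR = 0.9445.

ρ_SOR = 0.9445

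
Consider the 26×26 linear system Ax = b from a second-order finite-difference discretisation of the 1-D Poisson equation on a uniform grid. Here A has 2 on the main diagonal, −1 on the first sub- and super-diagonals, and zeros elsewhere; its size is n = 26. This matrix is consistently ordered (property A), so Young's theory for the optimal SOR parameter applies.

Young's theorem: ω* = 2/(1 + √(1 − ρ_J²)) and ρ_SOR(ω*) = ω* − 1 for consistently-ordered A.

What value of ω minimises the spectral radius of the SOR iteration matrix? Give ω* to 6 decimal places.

spectrum of D⁻¹(L+U) = {cos(kπ/27) : 1≤k≤26}; ρ_J = cos(π/27) = 0.993238.
√(1−ρ_J²) simplifies to sin(π/27) = 0.1160929.
So ω* = 2/1.1160929 = 1.791966 (Young).
[ρ_SOR] ω* − 1 = 0.791966.

ω* = 1.791966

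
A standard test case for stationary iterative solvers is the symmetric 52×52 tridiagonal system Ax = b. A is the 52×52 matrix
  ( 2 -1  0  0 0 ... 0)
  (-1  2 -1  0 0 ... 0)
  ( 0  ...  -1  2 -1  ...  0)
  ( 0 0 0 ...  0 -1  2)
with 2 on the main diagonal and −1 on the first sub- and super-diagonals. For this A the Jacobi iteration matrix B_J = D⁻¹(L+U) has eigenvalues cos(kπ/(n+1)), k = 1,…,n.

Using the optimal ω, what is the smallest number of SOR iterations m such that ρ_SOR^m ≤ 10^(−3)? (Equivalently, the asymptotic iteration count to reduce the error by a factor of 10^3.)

[ρ_J] n=52: ρ(B_J) = cos(π/(n+1)) = cos(π/53) = 0.9982437.
√(1 − cos²(π/53)) = sin(π/53) ≈ 0.0592406.
Young: ω* = 2/(1+√(1−ρ_J²)) = 2/(1+0.0592406) = 2/1.0592406 = 1.8881451.
and ρ(B_{ω*}) = 1.8881451 − 1 = 0.8881451.
m ≥ 3·ln10 / (−ln 0.8881451) = 58.234; smallest integer m = 59.

m = 59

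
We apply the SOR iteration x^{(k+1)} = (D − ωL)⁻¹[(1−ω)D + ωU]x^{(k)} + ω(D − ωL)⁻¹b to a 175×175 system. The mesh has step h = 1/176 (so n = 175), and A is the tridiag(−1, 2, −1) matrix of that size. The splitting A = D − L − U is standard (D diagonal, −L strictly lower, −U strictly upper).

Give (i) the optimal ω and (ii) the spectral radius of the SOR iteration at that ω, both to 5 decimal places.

ω* = 1.96493, ρ_SOR = 0.96493

n=175: λ(B_J) = 1 − λ(A)/2 = cos(kπ/176); k=1 gives ρ_J = 0.99984.
root = sin(π/176) = 0.017849  (since 1−cos² = sin²).
ω* = 2 / (1 + 0.017849) = 2 / 1.017849 ≈ 1.96493.
ρ(B_{ω*}) = ω*−1 = 0.96493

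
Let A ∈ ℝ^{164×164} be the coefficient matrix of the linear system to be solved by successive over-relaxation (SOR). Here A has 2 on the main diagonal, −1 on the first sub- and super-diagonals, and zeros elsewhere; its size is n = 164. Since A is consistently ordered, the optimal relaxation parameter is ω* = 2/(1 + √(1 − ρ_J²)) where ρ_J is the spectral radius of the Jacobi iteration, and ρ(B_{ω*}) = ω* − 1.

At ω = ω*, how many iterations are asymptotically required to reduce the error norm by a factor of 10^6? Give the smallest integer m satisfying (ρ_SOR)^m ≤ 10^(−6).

With n=164, ρ(Jacobi) = cos(π/165) = 0.9998187.
√(1−ρ_J²) simplifies to sin(π/165) = 0.0190388.
So ω* = 2/1.0190388 = 1.9626338 (Young).
ρ_SOR = ω* − 1 = 1.9626338 − 1 = 0.9626338.
m ≥ 6·ln10 / (−ln 0.9626338) = 362.781; smallest integer m = 363.

m = 363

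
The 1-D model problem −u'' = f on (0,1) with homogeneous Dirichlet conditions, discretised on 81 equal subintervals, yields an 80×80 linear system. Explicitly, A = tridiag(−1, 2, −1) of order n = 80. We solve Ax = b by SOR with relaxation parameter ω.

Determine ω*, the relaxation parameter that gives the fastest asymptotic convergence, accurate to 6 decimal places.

ω* = 1.925344

spectrum of D⁻¹(L+U) = {cos(kπ/81) : 1≤k≤80}; ρ_J = cos(π/81) = 0.999248.
√(1−ρ_J²) = |sin(π/81)| = 0.0387754
ω* = 2/(1+0.0387754) = 1.925344
[ρ_SOR] ω* − 1 = 0.925344.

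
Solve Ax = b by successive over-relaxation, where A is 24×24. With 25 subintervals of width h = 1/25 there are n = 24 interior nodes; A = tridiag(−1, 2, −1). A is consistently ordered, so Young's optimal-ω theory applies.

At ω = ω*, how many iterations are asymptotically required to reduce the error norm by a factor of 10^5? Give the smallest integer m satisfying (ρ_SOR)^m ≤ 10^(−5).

½·tridiag(1,0,1) at n=24: λ_k = cos(kπ/25); max |λ| at k=1 ⇒ ρ_J = cos(π/25) ≈ 0.9921147.
√(1−ρ_J²) simplifies to sin(π/25) = 0.1253332.
So ω* = 2/1.1253332 = 1.7772514 (Young).
ρ_SOR = ω* − 1 = 1.7772514 − 1 = 0.7772514.
(0.7772514)^m ≤ 10^{−5}  ⇒  m·ln(0.7772514) ≤ −5·ln10  ⇒  m ≥ 45.688  ⇒  m = 46

m = 46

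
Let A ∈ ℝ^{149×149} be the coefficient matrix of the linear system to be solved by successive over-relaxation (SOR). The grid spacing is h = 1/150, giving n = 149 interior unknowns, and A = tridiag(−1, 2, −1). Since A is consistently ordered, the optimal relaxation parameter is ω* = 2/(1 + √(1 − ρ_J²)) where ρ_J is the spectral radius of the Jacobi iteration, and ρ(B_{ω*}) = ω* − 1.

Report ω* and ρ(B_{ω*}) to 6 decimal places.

ω* = 1.958974, ρ_SOR = 0.958974

With n=149, ρ(Jacobi) = cos(π/150) = 0.999781.
√(1 − cos²(π/150)) = sin(π/150) ≈ 0.0209424.
[ω*] 2 ÷ (1 + 0.0209424) = 2 ÷ 1.0209424 = 1.958974.
ρ_SOR = ω* − 1 = 1.958974 − 1 = 0.958974.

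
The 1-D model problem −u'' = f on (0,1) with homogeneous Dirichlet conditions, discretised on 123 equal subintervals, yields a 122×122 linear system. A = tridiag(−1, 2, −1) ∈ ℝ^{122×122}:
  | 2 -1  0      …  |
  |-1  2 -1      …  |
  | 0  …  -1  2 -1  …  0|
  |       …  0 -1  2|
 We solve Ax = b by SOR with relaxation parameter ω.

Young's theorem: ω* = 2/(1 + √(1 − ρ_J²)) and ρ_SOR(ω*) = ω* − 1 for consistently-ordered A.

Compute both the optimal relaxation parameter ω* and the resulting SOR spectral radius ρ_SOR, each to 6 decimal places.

ω* = 1.950195, ρ_SOR = 0.950195

n=122: λ(B_J) = 1 − λ(A)/2 = cos(kπ/123); k=1 gives ρ_J = 0.999674.
1 − cos²(π/123) = sin²(π/123) ⇒ √(1−ρ_J²) = sin(π/123) = 0.0255386.
Young: ω* = 2/(1+√(1−ρ_J²)) = 2/(1+0.0255386) = 2/1.0255386 = 1.950195.
ρ_SOR = ω* − 1 ≈ 0.950195.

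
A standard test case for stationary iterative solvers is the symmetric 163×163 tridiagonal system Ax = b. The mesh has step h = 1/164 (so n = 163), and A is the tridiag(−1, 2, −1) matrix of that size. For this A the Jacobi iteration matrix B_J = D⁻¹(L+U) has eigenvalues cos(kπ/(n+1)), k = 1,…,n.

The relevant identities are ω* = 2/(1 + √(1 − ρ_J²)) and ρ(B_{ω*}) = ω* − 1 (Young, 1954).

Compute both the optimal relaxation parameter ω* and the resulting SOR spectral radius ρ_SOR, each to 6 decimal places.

[ρ_J] n=163: ρ(B_J) = cos(π/(n+1)) = cos(π/164) = 0.999817.
1 − cos²(π/164) = sin²(π/164) ⇒ √(1−ρ_J²) = sin(π/164) = 0.0191549.
ω* = 2/(1 + 0.0191549) = 2/1.0191549 = 1.962410.
ρ_SOR = ω* − 1 = 1.962410 − 1 = 0.962410.

ω* = 1.962410, ρ_SOR = 0.962410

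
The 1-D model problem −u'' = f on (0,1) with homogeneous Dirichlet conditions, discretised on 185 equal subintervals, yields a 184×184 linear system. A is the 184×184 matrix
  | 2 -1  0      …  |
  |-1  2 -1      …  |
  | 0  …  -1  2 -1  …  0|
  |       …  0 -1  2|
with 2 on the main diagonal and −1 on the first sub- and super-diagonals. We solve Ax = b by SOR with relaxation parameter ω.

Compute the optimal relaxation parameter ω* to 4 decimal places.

ρ_J = max_k |cos(kπ/185)| = cos(π/185) = 0.9999
1 − cos²(π/185) = sin²(π/185) ⇒ √(1−ρ_J²) = sin(π/185) = 0.01698.
ω* = 2/(1+0.01698) = 1.9666
ρ(B_{ω*}) = ω*−1 = 0.9666

ω* = 1.9666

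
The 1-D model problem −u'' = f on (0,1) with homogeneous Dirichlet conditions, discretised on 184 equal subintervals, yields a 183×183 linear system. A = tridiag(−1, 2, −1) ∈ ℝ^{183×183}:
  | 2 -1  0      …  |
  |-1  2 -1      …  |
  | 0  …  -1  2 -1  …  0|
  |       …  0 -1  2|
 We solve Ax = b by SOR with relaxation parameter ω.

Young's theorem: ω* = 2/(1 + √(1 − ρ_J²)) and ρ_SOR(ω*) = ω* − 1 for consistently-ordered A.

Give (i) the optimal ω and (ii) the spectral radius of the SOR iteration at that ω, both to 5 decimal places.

With n=183, ρ(Jacobi) = cos(π/184) = 0.99985.
√(1 − cos²(π/184)) = sin(π/184) ≈ 0.017073.
Then 2/(1+√(1−ρ_J²)) = 2/(1+0.017073); ω* = 2/1.017073 = 1.96643.
ρ(B_{ω*}) = ω*−1 = 0.96643

ω* = 1.96643, ρ_SOR = 0.96643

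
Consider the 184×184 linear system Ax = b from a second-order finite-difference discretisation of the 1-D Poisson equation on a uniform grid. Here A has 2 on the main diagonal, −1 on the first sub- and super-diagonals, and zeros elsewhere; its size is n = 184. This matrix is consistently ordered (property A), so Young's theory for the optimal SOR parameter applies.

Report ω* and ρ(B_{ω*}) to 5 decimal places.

ρ_J = max_k |cos(kπ/185)| = cos(π/185) = 0.99986
√(1 − cos²(π/185)) = sin(π/185) ≈ 0.016981.
ω* = 2 / (1 + 0.016981) = 2 / 1.016981 ≈ 1.96661.
At ω = 1.96661 every |λ(B_ω)| = ω−1, so ρ_SOR = 0.96661.

ω* = 1.96661, ρ_SOR = 0.96661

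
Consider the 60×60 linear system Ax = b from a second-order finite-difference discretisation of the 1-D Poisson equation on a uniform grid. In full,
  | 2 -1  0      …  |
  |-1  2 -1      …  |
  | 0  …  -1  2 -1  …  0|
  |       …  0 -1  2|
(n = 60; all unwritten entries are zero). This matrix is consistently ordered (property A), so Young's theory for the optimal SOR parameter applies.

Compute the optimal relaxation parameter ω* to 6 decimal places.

ω* = 1.902083

With n=60, ρ(Jacobi) = cos(π/61) = 0.998674.
√(1 − cos²(π/61)) = sin(π/61) ≈ 0.0514788.
[ω*] 2 ÷ (1 + 0.0514788) = 2 ÷ 1.0514788 = 1.902083.
Hence ρ(B_{ω*}) = 1.902083 − 1 = 0.902083.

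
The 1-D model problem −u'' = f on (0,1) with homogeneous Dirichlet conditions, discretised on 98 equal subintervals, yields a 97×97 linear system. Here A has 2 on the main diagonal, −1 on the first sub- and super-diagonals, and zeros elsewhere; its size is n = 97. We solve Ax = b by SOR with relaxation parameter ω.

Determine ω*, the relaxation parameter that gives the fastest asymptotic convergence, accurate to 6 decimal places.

With n=97, ρ(Jacobi) = cos(π/98) = 0.999486.
√(1−ρ_J²) simplifies to sin(π/98) = 0.0320516.
[ω*] 2 ÷ (1 + 0.0320516) = 2 ÷ 1.0320516 = 1.937888.
and ρ(B_{ω*}) = 1.937888 − 1 = 0.937888.

ω* = 1.937888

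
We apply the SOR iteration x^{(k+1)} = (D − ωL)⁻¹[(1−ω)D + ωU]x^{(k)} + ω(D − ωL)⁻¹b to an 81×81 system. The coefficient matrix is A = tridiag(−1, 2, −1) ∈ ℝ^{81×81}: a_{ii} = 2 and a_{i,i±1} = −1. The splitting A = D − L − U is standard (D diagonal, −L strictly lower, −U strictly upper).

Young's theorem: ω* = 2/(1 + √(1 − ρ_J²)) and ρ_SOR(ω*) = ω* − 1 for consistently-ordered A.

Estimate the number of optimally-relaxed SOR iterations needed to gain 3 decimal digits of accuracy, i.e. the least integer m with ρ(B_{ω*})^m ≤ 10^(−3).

With n=81, ρ(Jacobi) = cos(π/82) = 0.9992662.
root = sin(π/82) = 0.0383027  (since 1−cos² = sin²).
ω* = 2/(1 + 0.0383027) = 2/1.0383027 = 1.9262206.
Hence ρ(B_{ω*}) = 1.9262206 − 1 = 0.9262206.
Need (0.9262206)^m ≤ 10^(−3): m ≥ 3·ln10/|ln 0.9262206| = 6.90776/0.0766428 = 90.129 ⇒ m = 91.

m = 91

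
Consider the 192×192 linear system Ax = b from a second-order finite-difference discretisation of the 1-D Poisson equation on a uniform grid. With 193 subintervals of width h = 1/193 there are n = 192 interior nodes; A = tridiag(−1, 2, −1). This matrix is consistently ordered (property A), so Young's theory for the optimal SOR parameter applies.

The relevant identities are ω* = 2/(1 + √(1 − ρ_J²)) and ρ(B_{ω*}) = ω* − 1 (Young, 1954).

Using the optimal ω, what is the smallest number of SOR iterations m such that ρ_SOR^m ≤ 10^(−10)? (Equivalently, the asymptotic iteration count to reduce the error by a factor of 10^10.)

m = 708

B_J for the 192×192 system has eigenvalues cos(kπ/193); ρ_J = cos(π/193) = 0.9998675.
root = sin(π/193) = 0.0162770  (since 1−cos² = sin²).
[ω*] 2 ÷ (1 + 0.0162770) = 2 ÷ 1.0162770 = 1.9679674.
and ρ(B_{ω*}) = 1.9679674 − 1 = 0.9679674.
10·ln10 = 23.0259; −ln(0.9679674) = 0.0325569; m = ⌈23.0259/0.0325569⌉ = ⌈707.251⌉ = 708.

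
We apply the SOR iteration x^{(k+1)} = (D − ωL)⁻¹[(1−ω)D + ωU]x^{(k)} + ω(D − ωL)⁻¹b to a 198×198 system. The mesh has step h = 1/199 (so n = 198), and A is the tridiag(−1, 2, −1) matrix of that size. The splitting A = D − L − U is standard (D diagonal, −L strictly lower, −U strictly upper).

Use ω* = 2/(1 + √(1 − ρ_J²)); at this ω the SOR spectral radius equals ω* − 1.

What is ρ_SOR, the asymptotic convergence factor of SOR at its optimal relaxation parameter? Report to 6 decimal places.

½·tridiag(1,0,1) at n=198: λ_k = cos(kπ/199); max |λ| at k=1 ⇒ ρ_J = cos(π/199) ≈ 0.999875.
√(1−ρ_J²) = |sin(π/199)| = 0.0157862
Then 2/(1+√(1−ρ_J²)) = 2/(1+0.0157862); ω* = 2/1.0157862 = 1.968918.
At ω = 1.968918 every |λ(B_ω)| = ω−1, so ρ_SOR = 0.968918.

ρ_SOR = 0.968918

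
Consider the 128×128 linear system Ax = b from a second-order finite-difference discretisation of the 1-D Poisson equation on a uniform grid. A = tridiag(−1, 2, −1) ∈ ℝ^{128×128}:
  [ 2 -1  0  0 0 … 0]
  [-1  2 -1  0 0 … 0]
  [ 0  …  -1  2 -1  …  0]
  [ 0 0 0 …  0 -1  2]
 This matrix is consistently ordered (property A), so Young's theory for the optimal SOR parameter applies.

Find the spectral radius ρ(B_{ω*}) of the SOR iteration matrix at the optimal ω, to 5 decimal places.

ρ_SOR = 0.95246

[ρ_J] n=128: ρ(B_J) = cos(π/(n+1)) = cos(π/129) = 0.99970.
√(1−ρ_J²) = |sin(π/129)| = 0.024351
Then 2/(1+√(1−ρ_J²)) = 2/(1+0.024351); ω* = 2/1.024351 = 1.95246.
ρ_SOR = ω* − 1 ≈ 0.95246.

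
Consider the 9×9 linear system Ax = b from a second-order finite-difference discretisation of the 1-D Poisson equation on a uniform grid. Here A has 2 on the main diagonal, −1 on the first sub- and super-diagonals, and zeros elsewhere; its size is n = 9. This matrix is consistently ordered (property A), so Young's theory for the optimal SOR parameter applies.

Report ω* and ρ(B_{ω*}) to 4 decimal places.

½·tridiag(1,0,1) at n=9: λ_k = cos(kπ/10); max |λ| at k=1 ⇒ ρ_J = cos(π/10) ≈ 0.9511.
1 − cos²(π/10) = sin²(π/10) ⇒ √(1−ρ_J²) = sin(π/10) = 0.30902.
ω* = 2/(1 + 0.30902) = 2/1.30902 = 1.5279.
ρ(B_{ω*}) = ω*−1 = 0.5279

ω* = 1.5279, ρ_SOR = 0.5279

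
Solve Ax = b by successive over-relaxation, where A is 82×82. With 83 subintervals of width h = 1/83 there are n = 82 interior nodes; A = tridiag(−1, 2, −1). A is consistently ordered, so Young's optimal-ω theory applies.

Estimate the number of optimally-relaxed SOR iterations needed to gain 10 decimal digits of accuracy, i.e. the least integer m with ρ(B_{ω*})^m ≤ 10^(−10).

B_J for the 82×82 system has eigenvalues cos(kπ/83); ρ_J = cos(π/83) = 0.9992838.
√(1 − cos²(π/83)) = sin(π/83) ≈ 0.0378415.
ω* = 2 / (1 + 0.0378415) = 2 / 1.0378415 ≈ 1.9270765.
ρ_SOR = ω* − 1 ≈ 0.9270765.
ρ_SOR^m ≤ 10^(−10) ⇔ m ≥ 10·ln10/(−ln 0.9270765) = 23.0259/0.0757192 = 304.096; m = ⌈304.096⌉ = 305.

m = 305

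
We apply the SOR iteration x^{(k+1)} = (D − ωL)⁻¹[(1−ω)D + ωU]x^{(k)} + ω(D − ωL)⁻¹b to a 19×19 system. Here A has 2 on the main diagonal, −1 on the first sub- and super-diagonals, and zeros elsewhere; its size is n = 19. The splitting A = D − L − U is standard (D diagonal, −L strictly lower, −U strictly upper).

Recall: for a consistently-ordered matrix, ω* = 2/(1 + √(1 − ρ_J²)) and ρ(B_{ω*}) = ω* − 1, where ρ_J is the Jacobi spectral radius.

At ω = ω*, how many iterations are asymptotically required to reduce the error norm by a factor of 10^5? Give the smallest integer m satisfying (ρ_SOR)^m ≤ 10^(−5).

ρ_J = max_k |cos(kπ/20)| = cos(π/20) = 0.9876883
1 − cos²(π/20) = sin²(π/20) ⇒ √(1−ρ_J²) = sin(π/20) = 0.1564345.
ω* = 2/(1 + 0.1564345) = 2/1.1564345 = 1.7294538.
[ρ_SOR] ω* − 1 = 0.7294538.
For 5 digits: m = 5·ln10 / (−ln 0.7294538) = 11.5129/0.315459 = 36.496; round up → m = 37.

m = 37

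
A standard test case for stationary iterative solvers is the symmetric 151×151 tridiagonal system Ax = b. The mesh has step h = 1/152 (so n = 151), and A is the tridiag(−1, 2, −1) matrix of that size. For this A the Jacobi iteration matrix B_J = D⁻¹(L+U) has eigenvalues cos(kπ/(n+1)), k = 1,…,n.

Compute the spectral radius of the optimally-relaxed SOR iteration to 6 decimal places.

[ρ_J] n=151: ρ(B_J) = cos(π/(n+1)) = cos(π/152) = 0.999786.
root = sin(π/152) = 0.0206669  (since 1−cos² = sin²).
So ω* = 2/1.0206669 = 1.959503 (Young).
[ρ_SOR] ω* − 1 = 0.959503.

ρ_SOR = 0.959503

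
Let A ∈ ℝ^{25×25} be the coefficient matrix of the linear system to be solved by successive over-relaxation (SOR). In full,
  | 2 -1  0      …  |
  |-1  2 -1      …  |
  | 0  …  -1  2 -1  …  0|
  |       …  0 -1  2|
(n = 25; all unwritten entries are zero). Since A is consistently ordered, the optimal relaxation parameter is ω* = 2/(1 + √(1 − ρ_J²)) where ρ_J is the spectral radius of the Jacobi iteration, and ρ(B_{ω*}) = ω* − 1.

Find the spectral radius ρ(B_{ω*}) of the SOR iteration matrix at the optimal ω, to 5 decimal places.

ρ_J = max_k |cos(kπ/26)| = cos(π/26) = 0.99271
root = sin(π/26) = 0.120537  (since 1−cos² = sin²).
ω* = 2/(1 + 0.120537) = 2/1.120537 = 1.78486.
ρ_SOR = ω* − 1 ≈ 0.78486.

ρ_SOR = 0.78486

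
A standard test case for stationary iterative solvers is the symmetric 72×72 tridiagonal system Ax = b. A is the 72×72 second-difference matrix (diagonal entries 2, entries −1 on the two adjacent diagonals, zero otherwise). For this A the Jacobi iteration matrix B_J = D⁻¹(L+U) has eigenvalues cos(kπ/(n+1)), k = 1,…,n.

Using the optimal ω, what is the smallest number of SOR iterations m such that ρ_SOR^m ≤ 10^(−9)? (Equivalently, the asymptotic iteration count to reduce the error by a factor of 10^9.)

m = 241

½·tridiag(1,0,1) at n=72: λ_k = cos(kπ/73); max |λ| at k=1 ⇒ ρ_J = cos(π/73) ≈ 0.9990741.
root = sin(π/73) = 0.0430222  (since 1−cos² = sin²).
ω* = 2/(1 + 0.0430222) = 2/1.0430222 = 1.9175047.
ρ_SOR = ω* − 1 ≈ 0.9175047.
Need (0.9175047)^m ≤ 10^(−9): m ≥ 9·ln10/|ln 0.9175047| = 20.7233/0.0860976 = 240.695 ⇒ m = 241.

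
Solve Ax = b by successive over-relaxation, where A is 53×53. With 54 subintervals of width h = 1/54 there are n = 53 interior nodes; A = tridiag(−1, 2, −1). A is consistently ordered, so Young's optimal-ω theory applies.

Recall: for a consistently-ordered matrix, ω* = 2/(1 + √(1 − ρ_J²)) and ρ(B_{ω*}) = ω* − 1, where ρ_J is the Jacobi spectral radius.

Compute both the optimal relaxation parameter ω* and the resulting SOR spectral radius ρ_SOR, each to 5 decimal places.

[ρ_J] n=53: ρ(B_J) = cos(π/(n+1)) = cos(π/54) = 0.99831.
1 − cos²(π/54) = sin²(π/54) ⇒ √(1−ρ_J²) = sin(π/54) = 0.058145.
Young: ω* = 2/(1+√(1−ρ_J²)) = 2/(1+0.058145) = 2/1.058145 = 1.89010.
ρ(B_{ω*}) = ω*−1 = 0.89010

ω* = 1.89010, ρ_SOR = 0.89010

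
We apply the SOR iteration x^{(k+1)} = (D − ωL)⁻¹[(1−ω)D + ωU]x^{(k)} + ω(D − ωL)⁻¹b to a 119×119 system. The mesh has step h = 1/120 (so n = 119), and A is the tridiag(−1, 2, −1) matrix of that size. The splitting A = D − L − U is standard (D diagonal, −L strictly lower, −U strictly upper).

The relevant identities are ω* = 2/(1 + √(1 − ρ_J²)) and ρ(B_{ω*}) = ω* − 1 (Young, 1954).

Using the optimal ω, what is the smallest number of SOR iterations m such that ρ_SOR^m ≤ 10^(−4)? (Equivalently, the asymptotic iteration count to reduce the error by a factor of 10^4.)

n=119: λ(B_J) = 1 − λ(A)/2 = cos(kπ/120); k=1 gives ρ_J = 0.9996573.
root = sin(π/120) = 0.0261769  (since 1−cos² = sin²).
ω* = 2/(1 + 0.0261769) = 2/1.0261769 = 1.9489817.
Hence ρ(B_{ω*}) = 1.9489817 − 1 = 0.9489817.
4·ln10 = 9.21034; −ln(0.9489817) = 0.0523658; m = ⌈9.21034/0.0523658⌉ = ⌈175.885⌉ = 176.

m = 176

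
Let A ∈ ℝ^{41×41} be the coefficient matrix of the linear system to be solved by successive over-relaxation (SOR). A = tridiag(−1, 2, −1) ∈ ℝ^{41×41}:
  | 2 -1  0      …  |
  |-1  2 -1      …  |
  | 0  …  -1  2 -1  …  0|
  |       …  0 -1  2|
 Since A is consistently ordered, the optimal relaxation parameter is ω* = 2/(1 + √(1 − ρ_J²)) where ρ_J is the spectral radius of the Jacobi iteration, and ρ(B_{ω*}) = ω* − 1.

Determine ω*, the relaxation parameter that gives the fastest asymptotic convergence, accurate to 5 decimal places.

ρ_J = max_k |cos(kπ/42)| = cos(π/42) = 0.99720
1 − cos²(π/42) = sin²(π/42) ⇒ √(1−ρ_J²) = sin(π/42) = 0.074730.
Then 2/(1+√(1−ρ_J²)) = 2/(1+0.074730); ω* = 2/1.074730 = 1.86093.
Hence ρ(B_{ω*}) = 1.86093 − 1 = 0.86093.

ω* = 1.86093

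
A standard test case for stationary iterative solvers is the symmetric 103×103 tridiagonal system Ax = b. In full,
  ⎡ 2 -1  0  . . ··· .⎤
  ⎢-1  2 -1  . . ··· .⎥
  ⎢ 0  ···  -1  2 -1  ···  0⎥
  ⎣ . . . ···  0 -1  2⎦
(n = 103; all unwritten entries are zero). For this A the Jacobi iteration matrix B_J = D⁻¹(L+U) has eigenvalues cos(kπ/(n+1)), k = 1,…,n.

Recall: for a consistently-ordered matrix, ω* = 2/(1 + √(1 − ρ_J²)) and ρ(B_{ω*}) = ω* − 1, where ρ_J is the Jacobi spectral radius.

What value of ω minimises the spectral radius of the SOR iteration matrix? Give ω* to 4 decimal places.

B_J for the 103×103 system has eigenvalues cos(kπ/104); ρ_J = cos(π/104) = 0.9995.
√(1−ρ_J²) simplifies to sin(π/104) = 0.03020.
So ω* = 2/1.03020 = 1.9414 (Young).
ρ(B_{ω*}) = ω*−1 = 0.9414

ω* = 1.9414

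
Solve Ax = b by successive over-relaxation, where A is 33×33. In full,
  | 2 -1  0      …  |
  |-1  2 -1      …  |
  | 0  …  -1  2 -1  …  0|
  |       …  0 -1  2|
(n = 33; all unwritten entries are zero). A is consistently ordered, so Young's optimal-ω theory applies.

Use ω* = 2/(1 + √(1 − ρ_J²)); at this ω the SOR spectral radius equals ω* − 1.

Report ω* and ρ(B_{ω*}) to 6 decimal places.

n=33: λ(B_J) = 1 − λ(A)/2 = cos(kπ/34); k=1 gives ρ_J = 0.995734.
root = sin(π/34) = 0.0922684  (since 1−cos² = sin²).
So ω* = 2/1.0922684 = 1.831052 (Young).
ρ_SOR = ω* − 1 ≈ 0.831052.

ω* = 1.831052, ρ_SOR = 0.831052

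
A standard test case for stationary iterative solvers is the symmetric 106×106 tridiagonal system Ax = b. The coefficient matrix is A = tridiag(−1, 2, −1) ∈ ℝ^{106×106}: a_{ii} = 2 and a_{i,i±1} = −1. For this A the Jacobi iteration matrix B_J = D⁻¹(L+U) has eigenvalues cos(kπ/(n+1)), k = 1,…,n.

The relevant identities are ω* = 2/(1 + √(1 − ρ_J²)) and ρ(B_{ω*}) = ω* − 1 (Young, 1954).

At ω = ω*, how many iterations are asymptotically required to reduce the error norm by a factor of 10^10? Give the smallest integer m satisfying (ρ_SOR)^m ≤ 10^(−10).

n=106: λ(B_J) = 1 − λ(A)/2 = cos(kπ/107); k=1 gives ρ_J = 0.9995690.
√(1−ρ_J²) simplifies to sin(π/107) = 0.0293565.
[ω*] 2 ÷ (1 + 0.0293565) = 2 ÷ 1.0293565 = 1.9429615.
ρ(B_{ω*}) = ω*−1 = 0.9429615
10·ln10 = 23.0259; −ln(0.9429615) = 0.0587298; m = ⌈23.0259/0.0587298⌉ = ⌈392.065⌉ = 393.

m = 393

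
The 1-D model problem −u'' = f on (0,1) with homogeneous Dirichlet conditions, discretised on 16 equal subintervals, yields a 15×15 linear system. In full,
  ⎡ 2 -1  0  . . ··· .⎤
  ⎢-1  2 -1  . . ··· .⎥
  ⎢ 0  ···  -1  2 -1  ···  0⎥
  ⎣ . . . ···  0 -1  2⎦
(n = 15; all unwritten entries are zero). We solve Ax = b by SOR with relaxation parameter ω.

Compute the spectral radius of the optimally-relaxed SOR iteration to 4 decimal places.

ρ_J = max_k |cos(kπ/16)| = cos(π/16) = 0.9808
√(1−ρ_J²) simplifies to sin(π/16) = 0.19509.
ω* = 2 / (1 + 0.19509) = 2 / 1.19509 ≈ 1.6735.
ρ_SOR = ω* − 1 = 1.6735 − 1 = 0.6735.

ρ_SOR = 0.6735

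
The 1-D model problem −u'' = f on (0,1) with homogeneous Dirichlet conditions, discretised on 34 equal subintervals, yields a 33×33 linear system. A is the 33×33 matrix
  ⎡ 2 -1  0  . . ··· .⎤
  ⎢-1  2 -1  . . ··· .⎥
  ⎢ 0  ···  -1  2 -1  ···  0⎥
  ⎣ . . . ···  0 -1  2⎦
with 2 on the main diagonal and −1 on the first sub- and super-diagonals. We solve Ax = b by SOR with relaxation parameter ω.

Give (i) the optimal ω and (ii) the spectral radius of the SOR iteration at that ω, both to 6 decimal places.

B_J for the 33×33 system has eigenvalues cos(kπ/34); ρ_J = cos(π/34) = 0.995734.
√(1−ρ_J²) = |sin(π/34)| = 0.0922684
ω* = 2/(1 + 0.0922684) = 2/1.0922684 = 1.831052.
ρ_SOR = ω* − 1 = 1.831052 − 1 = 0.831052.

ω* = 1.831052, ρ_SOR = 0.831052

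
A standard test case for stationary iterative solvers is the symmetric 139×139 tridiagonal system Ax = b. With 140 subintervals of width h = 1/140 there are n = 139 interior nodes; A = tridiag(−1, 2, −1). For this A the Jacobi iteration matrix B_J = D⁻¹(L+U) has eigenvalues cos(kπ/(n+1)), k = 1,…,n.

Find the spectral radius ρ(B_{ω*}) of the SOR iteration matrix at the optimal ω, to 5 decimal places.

[ρ_J] n=139: ρ(B_J) = cos(π/(n+1)) = cos(π/140) = 0.99975.
√(1−ρ_J²) simplifies to sin(π/140) = 0.022438.
ω* = 2 / (1 + 0.022438) = 2 / 1.022438 ≈ 1.95611.
Hence ρ(B_{ω*}) = 1.95611 − 1 = 0.95611.

ρ_SOR = 0.95611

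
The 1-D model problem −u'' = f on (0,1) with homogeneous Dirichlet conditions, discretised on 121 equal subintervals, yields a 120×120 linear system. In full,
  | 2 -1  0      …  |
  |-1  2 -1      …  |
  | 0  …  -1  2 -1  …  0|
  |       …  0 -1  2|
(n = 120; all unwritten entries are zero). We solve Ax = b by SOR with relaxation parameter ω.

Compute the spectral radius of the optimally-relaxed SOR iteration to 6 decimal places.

spectrum of D⁻¹(L+U) = {cos(kπ/121) : 1≤k≤120}; ρ_J = cos(π/121) = 0.999663.
root = sin(π/121) = 0.0259607  (since 1−cos² = sin²).
ω* = 2/(1+0.0259607) = 1.949392
ρ_SOR = ω* − 1 = 1.949392 − 1 = 0.949392.

ρ_SOR = 0.949392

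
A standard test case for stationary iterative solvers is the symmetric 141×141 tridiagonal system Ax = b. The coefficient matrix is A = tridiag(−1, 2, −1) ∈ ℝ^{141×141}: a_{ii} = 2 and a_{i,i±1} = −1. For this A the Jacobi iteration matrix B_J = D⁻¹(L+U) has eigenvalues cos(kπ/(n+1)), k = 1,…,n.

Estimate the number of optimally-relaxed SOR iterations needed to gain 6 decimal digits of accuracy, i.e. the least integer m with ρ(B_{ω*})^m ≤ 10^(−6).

½·tridiag(1,0,1) at n=141: λ_k = cos(kπ/142); max |λ| at k=1 ⇒ ρ_J = cos(π/142) ≈ 0.9997553.
√(1−ρ_J²) = |sin(π/142)| = 0.0221221
ω* = 2/(1+0.0221221) = 1.9567134
ρ_SOR = ω* − 1 = 1.9567134 − 1 = 0.9567134.
ρ_SOR^m ≤ 10^(−6) ⇔ m ≥ 6·ln10/(−ln 0.9567134) = 13.8155/0.0442514 = 312.205; m = ⌈312.205⌉ = 313.

m = 313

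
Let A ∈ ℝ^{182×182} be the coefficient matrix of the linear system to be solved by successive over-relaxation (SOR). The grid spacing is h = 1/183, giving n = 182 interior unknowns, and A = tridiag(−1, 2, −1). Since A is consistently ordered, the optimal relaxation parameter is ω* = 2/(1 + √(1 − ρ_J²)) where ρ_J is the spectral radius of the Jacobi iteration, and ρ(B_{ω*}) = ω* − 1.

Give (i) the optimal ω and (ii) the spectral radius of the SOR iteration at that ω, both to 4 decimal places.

With n=182, ρ(Jacobi) = cos(π/183) = 0.9999.
√(1−ρ_J²) = |sin(π/183)| = 0.01717
ω* = 2/(1+0.01717) = 1.9662
Hence ρ(B_{ω*}) = 1.9662 − 1 = 0.9662.

ω* = 1.9662, ρ_SOR = 0.9662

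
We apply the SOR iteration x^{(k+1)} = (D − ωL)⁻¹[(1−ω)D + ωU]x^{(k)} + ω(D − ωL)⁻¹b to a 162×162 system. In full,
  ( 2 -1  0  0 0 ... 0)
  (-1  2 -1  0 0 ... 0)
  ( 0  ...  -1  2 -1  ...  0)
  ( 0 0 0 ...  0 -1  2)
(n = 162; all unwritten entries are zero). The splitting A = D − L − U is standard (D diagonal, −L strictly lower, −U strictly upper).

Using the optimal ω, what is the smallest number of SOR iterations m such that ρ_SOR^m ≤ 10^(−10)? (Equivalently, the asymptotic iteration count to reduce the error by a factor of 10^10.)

m = 598

spectrum of D⁻¹(L+U) = {cos(kπ/163) : 1≤k≤162}; ρ_J = cos(π/163) = 0.9998143.
1 − cos²(π/163) = sin²(π/163) ⇒ √(1−ρ_J²) = sin(π/163) = 0.0192724.
ω* = 2/(1 + 0.0192724) = 2/1.0192724 = 1.9621840.
ρ_SOR = ω* − 1 = 1.9621840 − 1 = 0.9621840.
(0.9621840)^m ≤ 10^{−10}  ⇒  m·ln(0.9621840) ≤ −10·ln10  ⇒  m ≥ 597.306  ⇒  m = 598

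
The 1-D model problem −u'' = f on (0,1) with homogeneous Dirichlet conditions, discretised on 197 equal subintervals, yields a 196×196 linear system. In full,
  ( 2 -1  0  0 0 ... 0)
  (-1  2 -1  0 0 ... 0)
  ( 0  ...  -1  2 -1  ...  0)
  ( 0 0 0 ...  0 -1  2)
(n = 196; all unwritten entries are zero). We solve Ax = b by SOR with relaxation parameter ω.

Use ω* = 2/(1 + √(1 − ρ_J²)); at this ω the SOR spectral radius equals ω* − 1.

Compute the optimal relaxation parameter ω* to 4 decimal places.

B_J for the 196×196 system has eigenvalues cos(kπ/197); ρ_J = cos(π/197) = 0.9999.
√(1−ρ_J²) = |sin(π/197)| = 0.01595
So ω* = 2/1.01595 = 1.9686 (Young).
ρ_SOR = ω* − 1 = 1.9686 − 1 = 0.9686.

ω* = 1.9686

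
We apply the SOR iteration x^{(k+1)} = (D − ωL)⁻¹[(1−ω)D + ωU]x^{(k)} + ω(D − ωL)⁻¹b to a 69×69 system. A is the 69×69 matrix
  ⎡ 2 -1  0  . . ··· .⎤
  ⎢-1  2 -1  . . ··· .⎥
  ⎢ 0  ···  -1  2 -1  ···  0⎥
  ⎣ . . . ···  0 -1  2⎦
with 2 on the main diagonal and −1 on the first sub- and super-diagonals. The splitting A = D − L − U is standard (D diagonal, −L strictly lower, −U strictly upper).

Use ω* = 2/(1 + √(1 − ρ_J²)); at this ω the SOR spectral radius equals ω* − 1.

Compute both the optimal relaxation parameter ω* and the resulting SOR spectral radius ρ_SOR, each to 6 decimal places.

ω* = 1.914123, ρ_SOR = 0.914123

With n=69, ρ(Jacobi) = cos(π/70) = 0.998993.
√(1−ρ_J²) simplifies to sin(π/70) = 0.0448648.
Then 2/(1+√(1−ρ_J²)) = 2/(1+0.0448648); ω* = 2/1.0448648 = 1.914123.
Hence ρ(B_{ω*}) = 1.914123 − 1 = 0.914123.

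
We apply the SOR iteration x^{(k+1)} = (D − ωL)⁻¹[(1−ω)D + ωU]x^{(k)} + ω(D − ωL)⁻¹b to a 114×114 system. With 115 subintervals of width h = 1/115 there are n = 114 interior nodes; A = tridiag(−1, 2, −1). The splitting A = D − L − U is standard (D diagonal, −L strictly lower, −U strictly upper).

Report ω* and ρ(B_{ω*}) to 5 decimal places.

ω* = 1.94682, ρ_SOR = 0.94682

[ρ_J] n=114: ρ(B_J) = cos(π/(n+1)) = cos(π/115) = 0.99963.
√(1 − cos²(π/115)) = sin(π/115) ≈ 0.027315.
So ω* = 2/1.027315 = 1.94682 (Young).
[ρ_SOR] ω* − 1 = 0.94682.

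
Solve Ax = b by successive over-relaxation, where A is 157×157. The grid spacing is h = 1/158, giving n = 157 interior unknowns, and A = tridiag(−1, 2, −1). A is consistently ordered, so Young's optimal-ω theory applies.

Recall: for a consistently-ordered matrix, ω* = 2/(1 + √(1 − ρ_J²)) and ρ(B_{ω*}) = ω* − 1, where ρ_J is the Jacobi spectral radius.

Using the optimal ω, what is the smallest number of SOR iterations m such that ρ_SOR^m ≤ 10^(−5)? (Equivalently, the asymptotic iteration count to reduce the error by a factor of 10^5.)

ρ_J = max_k |cos(kπ/158)| = cos(π/158) = 0.9998023
1 − cos²(π/158) = sin²(π/158) ⇒ √(1−ρ_J²) = sin(π/158) = 0.0198822.
Young: ω* = 2/(1+√(1−ρ_J²)) = 2/(1+0.0198822) = 2/1.0198822 = 1.9610108.
and ρ(B_{ω*}) = 1.9610108 − 1 = 0.9610108.
For 5 digits: m = 5·ln10 / (−ln 0.9610108) = 11.5129/0.0397696 = 289.490; round up → m = 290.

m = 290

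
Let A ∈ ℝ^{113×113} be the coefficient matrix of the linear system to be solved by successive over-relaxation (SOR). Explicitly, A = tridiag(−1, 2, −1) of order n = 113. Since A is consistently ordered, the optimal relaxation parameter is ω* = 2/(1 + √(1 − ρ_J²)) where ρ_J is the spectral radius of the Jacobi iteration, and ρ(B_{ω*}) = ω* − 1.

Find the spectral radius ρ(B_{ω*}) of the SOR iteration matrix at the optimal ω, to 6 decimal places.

ρ_SOR = 0.946369

spectrum of D⁻¹(L+U) = {cos(kπ/114) : 1≤k≤113}; ρ_J = cos(π/114) = 0.999620.
√(1−ρ_J²) = |sin(π/114)| = 0.0275543
Young: ω* = 2/(1+√(1−ρ_J²)) = 2/(1+0.0275543) = 2/1.0275543 = 1.946369.
[ρ_SOR] ω* − 1 = 0.946369.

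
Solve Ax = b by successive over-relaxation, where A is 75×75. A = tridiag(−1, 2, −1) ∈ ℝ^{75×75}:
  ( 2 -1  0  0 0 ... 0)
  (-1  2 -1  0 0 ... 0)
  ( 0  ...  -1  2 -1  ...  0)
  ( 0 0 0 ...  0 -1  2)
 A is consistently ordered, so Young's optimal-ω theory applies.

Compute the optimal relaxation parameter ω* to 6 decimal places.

ω* = 1.920630

ρ_J = max_k |cos(kπ/76)| = cos(π/76) = 0.999146
root = sin(π/76) = 0.0413250  (since 1−cos² = sin²).
So ω* = 2/1.0413250 = 1.920630 (Young).
and ρ(B_{ω*}) = 1.920630 − 1 = 0.920630.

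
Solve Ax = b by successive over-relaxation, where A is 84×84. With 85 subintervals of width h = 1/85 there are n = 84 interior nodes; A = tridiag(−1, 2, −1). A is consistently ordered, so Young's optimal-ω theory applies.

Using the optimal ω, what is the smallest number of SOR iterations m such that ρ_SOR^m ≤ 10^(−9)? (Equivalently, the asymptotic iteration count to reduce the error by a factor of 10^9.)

m = 281

spectrum of D⁻¹(L+U) = {cos(kπ/85) : 1≤k≤84}; ρ_J = cos(π/85) = 0.9993171.
√(1−ρ_J²) simplifies to sin(π/85) = 0.0369515.
ω* = 2/(1 + 0.0369515) = 2/1.0369515 = 1.9287305.
Hence ρ(B_{ω*}) = 1.9287305 − 1 = 0.9287305.
Need (0.9287305)^m ≤ 10^(−9): m ≥ 9·ln10/|ln 0.9287305| = 20.7233/0.0739367 = 280.284 ⇒ m = 281.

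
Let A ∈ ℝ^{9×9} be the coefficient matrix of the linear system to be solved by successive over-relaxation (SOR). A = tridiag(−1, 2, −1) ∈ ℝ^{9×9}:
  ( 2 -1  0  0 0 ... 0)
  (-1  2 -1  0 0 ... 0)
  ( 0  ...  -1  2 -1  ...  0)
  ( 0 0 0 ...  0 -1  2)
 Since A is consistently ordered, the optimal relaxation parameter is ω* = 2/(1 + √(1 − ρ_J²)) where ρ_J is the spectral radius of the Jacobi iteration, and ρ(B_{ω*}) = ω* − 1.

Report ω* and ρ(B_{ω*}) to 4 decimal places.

n=9: λ(B_J) = 1 − λ(A)/2 = cos(kπ/10); k=1 gives ρ_J = 0.9511.
√(1−ρ_J²) = |sin(π/10)| = 0.30902
ω* = 2/(1+0.30902) = 1.5279
ρ_SOR = ω* − 1 = 1.5279 − 1 = 0.5279.

ω* = 1.5279, ρ_SOR = 0.5279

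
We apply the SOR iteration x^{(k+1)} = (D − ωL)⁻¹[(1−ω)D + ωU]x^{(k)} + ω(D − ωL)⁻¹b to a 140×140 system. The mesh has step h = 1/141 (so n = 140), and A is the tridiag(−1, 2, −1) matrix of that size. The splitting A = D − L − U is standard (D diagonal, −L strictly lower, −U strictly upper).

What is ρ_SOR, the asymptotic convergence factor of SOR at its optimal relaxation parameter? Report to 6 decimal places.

ρ_SOR = 0.956413

spectrum of D⁻¹(L+U) = {cos(kπ/141) : 1≤k≤140}; ρ_J = cos(π/141) = 0.999752.
1 − cos²(π/141) = sin²(π/141) ⇒ √(1−ρ_J²) = sin(π/141) = 0.0222790.
So ω* = 2/1.0222790 = 1.956413 (Young).
and ρ(B_{ω*}) = 1.956413 − 1 = 0.956413.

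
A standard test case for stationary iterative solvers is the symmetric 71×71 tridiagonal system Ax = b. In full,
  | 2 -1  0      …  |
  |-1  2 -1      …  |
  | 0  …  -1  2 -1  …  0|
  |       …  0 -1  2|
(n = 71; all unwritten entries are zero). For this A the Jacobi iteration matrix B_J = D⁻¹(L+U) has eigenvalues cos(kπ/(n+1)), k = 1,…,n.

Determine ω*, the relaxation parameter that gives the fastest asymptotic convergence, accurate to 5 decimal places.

ω* = 1.91641

spectrum of D⁻¹(L+U) = {cos(kπ/72) : 1≤k≤71}; ρ_J = cos(π/72) = 0.99905.
1 − cos²(π/72) = sin²(π/72) ⇒ √(1−ρ_J²) = sin(π/72) = 0.043619.
Then 2/(1+√(1−ρ_J²)) = 2/(1+0.043619); ω* = 2/1.043619 = 1.91641.
ρ_SOR = ω* − 1 = 1.91641 − 1 = 0.91641.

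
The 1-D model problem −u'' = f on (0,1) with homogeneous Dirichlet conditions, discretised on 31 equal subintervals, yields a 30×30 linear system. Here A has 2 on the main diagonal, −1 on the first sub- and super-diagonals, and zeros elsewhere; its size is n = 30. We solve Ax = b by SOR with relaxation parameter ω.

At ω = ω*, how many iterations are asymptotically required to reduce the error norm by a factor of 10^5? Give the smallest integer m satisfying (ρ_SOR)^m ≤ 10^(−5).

m = 57

[ρ_J] n=30: ρ(B_J) = cos(π/(n+1)) = cos(π/31) = 0.9948693.
√(1 − cos²(π/31)) = sin(π/31) ≈ 0.1011683.
Then 2/(1+√(1−ρ_J²)) = 2/(1+0.1011683); ω* = 2/1.1011683 = 1.8162528.
At ω = 1.8162528 every |λ(B_ω)| = ω−1, so ρ_SOR = 0.8162528.
5·ln10 = 11.5129; −ln(0.8162528) = 0.203031; m = ⌈11.5129/0.203031⌉ = ⌈56.705⌉ = 57.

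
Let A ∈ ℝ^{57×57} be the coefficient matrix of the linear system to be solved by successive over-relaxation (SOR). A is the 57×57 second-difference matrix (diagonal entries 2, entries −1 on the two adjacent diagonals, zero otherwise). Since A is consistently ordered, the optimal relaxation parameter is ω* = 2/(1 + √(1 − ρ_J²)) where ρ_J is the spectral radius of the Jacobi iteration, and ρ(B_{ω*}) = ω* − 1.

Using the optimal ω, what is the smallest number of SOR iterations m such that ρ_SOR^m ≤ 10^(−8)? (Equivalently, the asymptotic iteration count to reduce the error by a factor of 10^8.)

½·tridiag(1,0,1) at n=57: λ_k = cos(kπ/58); max |λ| at k=1 ⇒ ρ_J = cos(π/58) ≈ 0.9985334.
√(1−ρ_J²) simplifies to sin(π/58) = 0.0541389.
ω* = 2/(1+0.0541389) = 1.8972832
At ω = 1.8972832 every |λ(B_ω)| = ω−1, so ρ_SOR = 0.8972832.
ρ_SOR^m ≤ 10^(−8) ⇔ m ≥ 8·ln10/(−ln 0.8972832) = 18.4207/0.108384 = 169.958; m = ⌈169.958⌉ = 170.

m = 170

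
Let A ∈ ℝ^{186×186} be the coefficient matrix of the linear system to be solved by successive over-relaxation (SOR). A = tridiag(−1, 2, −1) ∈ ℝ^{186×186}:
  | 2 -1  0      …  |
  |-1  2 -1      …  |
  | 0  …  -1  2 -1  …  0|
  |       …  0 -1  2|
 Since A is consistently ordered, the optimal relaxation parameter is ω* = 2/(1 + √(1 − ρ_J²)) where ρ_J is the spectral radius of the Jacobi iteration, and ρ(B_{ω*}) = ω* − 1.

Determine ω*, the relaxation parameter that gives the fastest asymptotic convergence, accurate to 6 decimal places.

spectrum of D⁻¹(L+U) = {cos(kπ/187) : 1≤k≤186}; ρ_J = cos(π/187) = 0.999859.
√(1 − cos²(π/187)) = sin(π/187) ≈ 0.0167992.
Young: ω* = 2/(1+√(1−ρ_J²)) = 2/(1+0.0167992) = 2/1.0167992 = 1.966957.
ρ(B_{ω*}) = ω*−1 = 0.966957

ω* = 1.966957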